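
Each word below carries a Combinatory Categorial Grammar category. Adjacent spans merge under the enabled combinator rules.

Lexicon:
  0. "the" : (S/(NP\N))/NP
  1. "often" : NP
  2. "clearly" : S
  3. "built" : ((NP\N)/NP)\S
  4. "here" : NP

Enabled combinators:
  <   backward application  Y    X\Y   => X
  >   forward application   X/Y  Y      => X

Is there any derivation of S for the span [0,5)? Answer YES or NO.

YES

[0,5] S   >
  [0,2] S/(NP\N)   >
    [0,1] "the" : (S/(NP\N))/NP
    [1,2] "often" : NP
  [2,5] NP\N   >
    [2,4] (NP\N)/NP   <
      [2,3] "clearly" : S
      [3,4] "built" : ((NP\N)/NP)\S
    [4,5] "here" : NP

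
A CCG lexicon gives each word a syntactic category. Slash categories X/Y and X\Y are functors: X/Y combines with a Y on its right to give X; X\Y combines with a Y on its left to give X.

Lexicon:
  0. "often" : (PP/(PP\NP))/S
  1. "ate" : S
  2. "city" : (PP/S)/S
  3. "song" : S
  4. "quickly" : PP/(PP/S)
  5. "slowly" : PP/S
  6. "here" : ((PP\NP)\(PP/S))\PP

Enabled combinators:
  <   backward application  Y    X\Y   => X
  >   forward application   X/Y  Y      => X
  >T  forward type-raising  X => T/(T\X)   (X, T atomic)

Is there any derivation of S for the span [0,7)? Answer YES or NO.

(PP/(PP\NP))/S S (PP/S)/S S PP/(PP/S) PP/S ((PP\NP)\(PP/S))\PP
CKY chart[0,7] = {N/(N\PP), NP/(NP\PP), PP, PP/(PP\PP), S/(S\PP)}; S ∉ chart

NO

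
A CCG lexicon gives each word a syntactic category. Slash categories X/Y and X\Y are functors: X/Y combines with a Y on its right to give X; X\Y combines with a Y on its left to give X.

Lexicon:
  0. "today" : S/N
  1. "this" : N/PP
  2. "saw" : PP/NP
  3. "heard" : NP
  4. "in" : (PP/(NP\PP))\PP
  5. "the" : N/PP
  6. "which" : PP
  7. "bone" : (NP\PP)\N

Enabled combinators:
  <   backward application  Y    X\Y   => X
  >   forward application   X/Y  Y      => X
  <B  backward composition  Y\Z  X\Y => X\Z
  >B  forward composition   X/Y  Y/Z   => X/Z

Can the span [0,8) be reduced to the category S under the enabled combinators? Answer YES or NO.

[0,8] S   >
  [0,2] S/PP   >B
    [0,1] "today" : S/N
    [1,2] "this" : N/PP
  [2,8] PP   >
    [2,5] PP/(NP\PP)   <
      [2,4] PP   >
        [2,3] "saw" : PP/NP
        [3,4] "heard" : NP
      [4,5] "in" : (PP/(NP\PP))\PP
    [5,8] NP\PP   <
      [5,7] N   >
        [5,6] "the" : N/PP
        [6,7] "which" : PP
      [7,8] "bone" : (NP\PP)\N

YES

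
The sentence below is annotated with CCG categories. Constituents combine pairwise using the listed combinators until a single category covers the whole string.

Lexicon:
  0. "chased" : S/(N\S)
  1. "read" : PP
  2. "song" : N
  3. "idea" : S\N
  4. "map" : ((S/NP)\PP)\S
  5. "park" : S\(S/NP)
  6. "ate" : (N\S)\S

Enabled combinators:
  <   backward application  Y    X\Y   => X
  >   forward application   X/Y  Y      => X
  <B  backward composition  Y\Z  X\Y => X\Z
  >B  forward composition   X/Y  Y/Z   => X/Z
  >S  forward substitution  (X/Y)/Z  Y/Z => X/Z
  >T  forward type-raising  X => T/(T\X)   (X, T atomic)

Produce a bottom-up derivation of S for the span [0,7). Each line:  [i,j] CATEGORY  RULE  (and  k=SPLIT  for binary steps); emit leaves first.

[0,7] S   >
  [0,1] "chased" : S/(N\S)
  [1,7] N\S   <
    [1,6] S   <
      [1,5] S/NP   <
        [1,2] "read" : PP
        [2,5] (S/NP)\PP   <
          [2,4] S   <
            [2,3] "song" : N
            [3,4] "idea" : S\N
          [4,5] "map" : ((S/NP)\PP)\S
      [5,6] "park" : S\(S/NP)
    [6,7] "ate" : (N\S)\S

[0,1] S/(N\S)  lex  "chased"
[1,2] PP  lex  "read"
[2,3] N  lex  "song"
[3,4] S\N  lex  "idea"
[2,4] S  <  k=3
[4,5] ((S/NP)\PP)\S  lex  "map"
[2,5] (S/NP)\PP  <  k=4
[1,5] S/NP  <  k=2
[5,6] S\(S/NP)  lex  "park"
[1,6] S  <  k=5
[6,7] (N\S)\S  lex  "ate"
[1,7] N\S  <  k=6
[0,7] S  >  k=1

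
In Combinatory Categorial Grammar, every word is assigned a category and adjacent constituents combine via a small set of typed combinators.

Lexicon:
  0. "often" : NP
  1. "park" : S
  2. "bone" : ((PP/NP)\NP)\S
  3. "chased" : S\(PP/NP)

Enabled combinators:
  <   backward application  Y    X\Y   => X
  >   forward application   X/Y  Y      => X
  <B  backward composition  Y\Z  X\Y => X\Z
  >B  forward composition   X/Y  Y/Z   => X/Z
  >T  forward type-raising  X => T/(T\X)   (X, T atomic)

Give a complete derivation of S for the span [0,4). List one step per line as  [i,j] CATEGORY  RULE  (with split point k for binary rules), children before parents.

[0,1] NP  lex  "often"
[1,2] S  lex  "park"
[2,3] ((PP/NP)\NP)\S  lex  "bone"
[1,3] (PP/NP)\NP  <  k=2
[3,4] S\(PP/NP)  lex  "chased"
[1,4] S\NP  <B  k=3
[0,4] S  <  k=1

[0,4] S   <
  [0,1] "often" : NP
  [1,4] S\NP   <B
    [1,3] (PP/NP)\NP   <
      [1,2] "park" : S
      [2,3] "bone" : ((PP/NP)\NP)\S
    [3,4] "chased" : S\(PP/NP)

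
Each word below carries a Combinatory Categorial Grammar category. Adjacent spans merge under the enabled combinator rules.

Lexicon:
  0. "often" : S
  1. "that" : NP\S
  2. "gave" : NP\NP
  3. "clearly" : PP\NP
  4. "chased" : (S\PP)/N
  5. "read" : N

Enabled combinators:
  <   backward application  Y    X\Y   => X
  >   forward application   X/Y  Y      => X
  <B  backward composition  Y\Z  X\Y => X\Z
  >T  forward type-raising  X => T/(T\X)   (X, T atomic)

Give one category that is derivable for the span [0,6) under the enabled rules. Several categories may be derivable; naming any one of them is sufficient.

S

[0,6] S   <
  [0,4] PP   <
    [0,1] "often" : S
    [1,4] PP\S   <B
      [1,2] "that" : NP\S
      [2,4] PP\NP   <B
        [2,3] "gave" : NP\NP
        [3,4] "clearly" : PP\NP
  [4,6] S\PP   >
    [4,5] "chased" : (S\PP)/N
    [5,6] "read" : N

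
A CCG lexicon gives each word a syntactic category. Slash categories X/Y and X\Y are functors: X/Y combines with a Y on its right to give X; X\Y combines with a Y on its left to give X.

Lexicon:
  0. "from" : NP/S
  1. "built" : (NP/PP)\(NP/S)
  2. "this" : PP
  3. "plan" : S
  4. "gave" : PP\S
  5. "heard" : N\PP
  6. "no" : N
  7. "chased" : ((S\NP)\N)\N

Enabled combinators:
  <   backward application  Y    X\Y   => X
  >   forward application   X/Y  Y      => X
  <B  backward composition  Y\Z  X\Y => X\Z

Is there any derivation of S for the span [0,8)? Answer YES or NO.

[0,8] S   <
  [0,3] NP   >
    [0,2] NP/PP   <
      [0,1] "from" : NP/S
      [1,2] "built" : (NP/PP)\(NP/S)
    [2,3] "this" : PP
  [3,8] S\NP   <
    [3,6] N   <
      [3,5] PP   <
        [3,4] "plan" : S
        [4,5] "gave" : PP\S
      [5,6] "heard" : N\PP
    [6,8] (S\NP)\N   <
      [6,7] "no" : N
      [7,8] "chased" : ((S\NP)\N)\N

YES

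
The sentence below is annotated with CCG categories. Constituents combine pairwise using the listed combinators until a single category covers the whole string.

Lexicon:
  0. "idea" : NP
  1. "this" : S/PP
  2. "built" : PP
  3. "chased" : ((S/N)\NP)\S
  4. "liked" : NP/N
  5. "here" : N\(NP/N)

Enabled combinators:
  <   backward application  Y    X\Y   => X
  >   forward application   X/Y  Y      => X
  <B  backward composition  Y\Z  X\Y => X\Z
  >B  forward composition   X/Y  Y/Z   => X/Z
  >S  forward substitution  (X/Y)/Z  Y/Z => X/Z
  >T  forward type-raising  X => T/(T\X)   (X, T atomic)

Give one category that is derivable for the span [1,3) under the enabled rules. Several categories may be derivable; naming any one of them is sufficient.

S

[0,6] S   >
  [0,4] S/N   <
    [0,1] "idea" : NP
    [1,4] (S/N)\NP   <
      [1,3] S   >
        [1,2] "this" : S/PP
        [2,3] "built" : PP
      [3,4] "chased" : ((S/N)\NP)\S
  [4,6] N   <
    [4,5] "liked" : NP/N
    [5,6] "here" : N\(NP/N)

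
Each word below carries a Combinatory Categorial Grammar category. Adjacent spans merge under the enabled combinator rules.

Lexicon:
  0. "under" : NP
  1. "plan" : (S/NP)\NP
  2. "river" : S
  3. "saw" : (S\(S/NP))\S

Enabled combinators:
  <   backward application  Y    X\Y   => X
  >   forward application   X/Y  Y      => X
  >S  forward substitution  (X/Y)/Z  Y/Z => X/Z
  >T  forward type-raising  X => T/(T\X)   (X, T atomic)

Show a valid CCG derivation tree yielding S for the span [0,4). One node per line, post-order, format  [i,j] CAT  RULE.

[0,4] S   <
  [0,2] S/NP   <
    [0,1] "under" : NP
    [1,2] "plan" : (S/NP)\NP
  [2,4] S\(S/NP)   <
    [2,3] "river" : S
    [3,4] "saw" : (S\(S/NP))\S

[0,1] NP  lex  "under"
[1,2] (S/NP)\NP  lex  "plan"
[0,2] S/NP  <  k=1
[2,3] S  lex  "river"
[3,4] (S\(S/NP))\S  lex  "saw"
[2,4] S\(S/NP)  <  k=3
[0,4] S  <  k=2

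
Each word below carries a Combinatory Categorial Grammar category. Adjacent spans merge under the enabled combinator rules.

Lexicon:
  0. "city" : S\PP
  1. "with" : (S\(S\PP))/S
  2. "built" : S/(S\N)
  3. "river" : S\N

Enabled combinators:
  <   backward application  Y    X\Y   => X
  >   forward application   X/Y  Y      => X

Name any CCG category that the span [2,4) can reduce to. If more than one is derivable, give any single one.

[0,4] S   <
  [0,1] "city" : S\PP
  [1,4] S\(S\PP)   >
    [1,2] "with" : (S\(S\PP))/S
    [2,4] S   >
      [2,3] "built" : S/(S\N)
      [3,4] "river" : S\N

S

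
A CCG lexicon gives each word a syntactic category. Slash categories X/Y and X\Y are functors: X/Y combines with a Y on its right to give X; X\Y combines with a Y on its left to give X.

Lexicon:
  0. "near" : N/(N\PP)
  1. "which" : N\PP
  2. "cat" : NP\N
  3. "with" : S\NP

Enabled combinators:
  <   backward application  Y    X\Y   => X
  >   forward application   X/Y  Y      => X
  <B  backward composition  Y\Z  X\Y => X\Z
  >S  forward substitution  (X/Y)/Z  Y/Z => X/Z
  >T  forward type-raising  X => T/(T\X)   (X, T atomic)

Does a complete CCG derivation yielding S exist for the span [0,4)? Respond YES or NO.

[0,4] S   <
  [0,3] NP   <
    [0,2] N   >
      [0,1] "near" : N/(N\PP)
      [1,2] "which" : N\PP
    [2,3] "cat" : NP\N
  [3,4] "with" : S\NP

YES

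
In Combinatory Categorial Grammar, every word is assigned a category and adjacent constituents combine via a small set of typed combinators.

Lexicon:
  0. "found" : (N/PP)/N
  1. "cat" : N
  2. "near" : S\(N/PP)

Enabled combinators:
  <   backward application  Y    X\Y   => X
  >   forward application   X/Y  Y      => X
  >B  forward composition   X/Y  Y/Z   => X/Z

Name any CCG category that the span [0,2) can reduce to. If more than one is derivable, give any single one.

N/PP

[0,3] S   <
  [0,2] N/PP   >
    [0,1] "found" : (N/PP)/N
    [1,2] "cat" : N
  [2,3] "near" : S\(N/PP)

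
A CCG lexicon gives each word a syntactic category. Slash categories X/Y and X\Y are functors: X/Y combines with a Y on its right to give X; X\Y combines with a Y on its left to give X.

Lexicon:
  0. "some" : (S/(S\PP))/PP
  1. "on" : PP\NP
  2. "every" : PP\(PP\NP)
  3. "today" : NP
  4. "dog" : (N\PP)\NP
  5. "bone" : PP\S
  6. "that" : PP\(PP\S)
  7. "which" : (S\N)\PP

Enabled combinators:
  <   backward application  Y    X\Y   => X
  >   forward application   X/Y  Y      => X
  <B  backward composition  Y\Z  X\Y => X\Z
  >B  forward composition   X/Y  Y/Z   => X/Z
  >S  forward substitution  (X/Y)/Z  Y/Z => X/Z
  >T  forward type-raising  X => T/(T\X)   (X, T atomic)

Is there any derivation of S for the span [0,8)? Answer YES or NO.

YES

[0,8] S   >
  [0,3] S/(S\PP)   >
    [0,1] "some" : (S/(S\PP))/PP
    [1,3] PP   <
      [1,2] "on" : PP\NP
      [2,3] "every" : PP\(PP\NP)
  [3,8] S\PP   <B
    [3,5] N\PP   <
      [3,4] "today" : NP
      [4,5] "dog" : (N\PP)\NP
    [5,8] S\N   <
      [5,7] PP   <
        [5,6] "bone" : PP\S
        [6,7] "that" : PP\(PP\S)
      [7,8] "which" : (S\N)\PP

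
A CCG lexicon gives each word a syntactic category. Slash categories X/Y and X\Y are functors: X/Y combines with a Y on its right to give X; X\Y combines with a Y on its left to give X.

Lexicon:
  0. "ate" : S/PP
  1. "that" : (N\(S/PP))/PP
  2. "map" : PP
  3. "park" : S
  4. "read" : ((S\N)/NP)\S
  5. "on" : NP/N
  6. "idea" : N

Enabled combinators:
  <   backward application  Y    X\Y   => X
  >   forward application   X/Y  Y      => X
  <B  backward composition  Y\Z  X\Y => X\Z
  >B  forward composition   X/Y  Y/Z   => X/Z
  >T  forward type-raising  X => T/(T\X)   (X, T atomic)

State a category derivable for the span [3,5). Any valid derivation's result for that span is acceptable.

(S\N)/NP

[0,7] S   <
  [0,3] N   <
    [0,1] "ate" : S/PP
    [1,3] N\(S/PP)   >
      [1,2] "that" : (N\(S/PP))/PP
      [2,3] "map" : PP
  [3,7] S\N   >
    [3,5] (S\N)/NP   <
      [3,4] "park" : S
      [4,5] "read" : ((S\N)/NP)\S
    [5,7] NP   >
      [5,6] "on" : NP/N
      [6,7] "idea" : N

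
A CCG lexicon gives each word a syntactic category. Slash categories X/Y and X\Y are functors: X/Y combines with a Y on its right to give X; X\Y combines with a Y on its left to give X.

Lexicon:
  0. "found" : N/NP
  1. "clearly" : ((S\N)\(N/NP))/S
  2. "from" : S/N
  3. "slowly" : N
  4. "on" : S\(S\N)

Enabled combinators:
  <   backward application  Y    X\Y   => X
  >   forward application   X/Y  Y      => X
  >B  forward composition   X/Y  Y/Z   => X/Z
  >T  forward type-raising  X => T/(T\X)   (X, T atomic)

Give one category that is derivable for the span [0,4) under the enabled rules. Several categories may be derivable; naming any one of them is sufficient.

[0,5] S   <
  [0,4] S\N   <
    [0,1] "found" : N/NP
    [1,4] (S\N)\(N/NP)   >
      [1,2] "clearly" : ((S\N)\(N/NP))/S
      [2,4] S   >
        [2,3] "from" : S/N
        [3,4] "slowly" : N
  [4,5] "on" : S\(S\N)

S\N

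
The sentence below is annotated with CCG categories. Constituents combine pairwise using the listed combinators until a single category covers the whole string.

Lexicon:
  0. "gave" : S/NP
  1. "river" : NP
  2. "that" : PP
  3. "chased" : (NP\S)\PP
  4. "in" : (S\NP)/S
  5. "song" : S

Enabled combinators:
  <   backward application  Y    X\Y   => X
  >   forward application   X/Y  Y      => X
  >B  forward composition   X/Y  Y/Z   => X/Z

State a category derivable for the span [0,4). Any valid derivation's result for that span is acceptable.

[0,6] S   <
  [0,4] NP   <
    [0,2] S   >
      [0,1] "gave" : S/NP
      [1,2] "river" : NP
    [2,4] NP\S   <
      [2,3] "that" : PP
      [3,4] "chased" : (NP\S)\PP
  [4,6] S\NP   >
    [4,5] "in" : (S\NP)/S
    [5,6] "song" : S

NP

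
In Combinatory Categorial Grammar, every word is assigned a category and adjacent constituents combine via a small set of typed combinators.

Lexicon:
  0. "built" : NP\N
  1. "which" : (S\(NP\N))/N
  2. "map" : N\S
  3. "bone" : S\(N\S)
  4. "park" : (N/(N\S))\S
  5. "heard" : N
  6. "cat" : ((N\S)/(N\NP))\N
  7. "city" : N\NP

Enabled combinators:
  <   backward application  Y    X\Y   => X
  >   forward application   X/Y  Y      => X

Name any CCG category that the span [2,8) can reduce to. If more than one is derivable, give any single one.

[0,8] S   <
  [0,1] "built" : NP\N
  [1,8] S\(NP\N)   >
    [1,2] "which" : (S\(NP\N))/N
    [2,8] N   >
      [2,5] N/(N\S)   <
        [2,4] S   <
          [2,3] "map" : N\S
          [3,4] "bone" : S\(N\S)
        [4,5] "park" : (N/(N\S))\S
      [5,8] N\S   >
        [5,7] (N\S)/(N\NP)   <
          [5,6] "heard" : N
          [6,7] "cat" : ((N\S)/(N\NP))\N
        [7,8] "city" : N\NP

N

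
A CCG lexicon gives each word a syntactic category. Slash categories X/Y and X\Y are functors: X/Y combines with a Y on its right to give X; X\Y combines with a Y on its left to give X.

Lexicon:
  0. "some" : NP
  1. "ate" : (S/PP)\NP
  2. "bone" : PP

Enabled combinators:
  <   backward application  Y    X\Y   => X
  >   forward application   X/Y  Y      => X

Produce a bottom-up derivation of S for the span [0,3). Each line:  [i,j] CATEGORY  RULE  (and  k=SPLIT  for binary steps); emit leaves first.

[0,3] S   >
  [0,2] S/PP   <
    [0,1] "some" : NP
    [1,2] "ate" : (S/PP)\NP
  [2,3] "bone" : PP

[0,1] NP  lex  "some"
[1,2] (S/PP)\NP  lex  "ate"
[0,2] S/PP  <  k=1
[2,3] PP  lex  "bone"
[0,3] S  >  k=2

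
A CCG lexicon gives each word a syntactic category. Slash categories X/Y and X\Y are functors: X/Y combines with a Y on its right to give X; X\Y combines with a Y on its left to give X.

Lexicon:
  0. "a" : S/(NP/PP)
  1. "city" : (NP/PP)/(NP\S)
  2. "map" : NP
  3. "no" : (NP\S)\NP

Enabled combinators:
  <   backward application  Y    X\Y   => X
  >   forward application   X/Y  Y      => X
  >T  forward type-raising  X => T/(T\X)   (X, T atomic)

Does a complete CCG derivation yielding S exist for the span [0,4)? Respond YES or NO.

YES

[0,4] S   >
  [0,1] "a" : S/(NP/PP)
  [1,4] NP/PP   >
    [1,2] "city" : (NP/PP)/(NP\S)
    [2,4] NP\S   <
      [2,3] "map" : NP
      [3,4] "no" : (NP\S)\NP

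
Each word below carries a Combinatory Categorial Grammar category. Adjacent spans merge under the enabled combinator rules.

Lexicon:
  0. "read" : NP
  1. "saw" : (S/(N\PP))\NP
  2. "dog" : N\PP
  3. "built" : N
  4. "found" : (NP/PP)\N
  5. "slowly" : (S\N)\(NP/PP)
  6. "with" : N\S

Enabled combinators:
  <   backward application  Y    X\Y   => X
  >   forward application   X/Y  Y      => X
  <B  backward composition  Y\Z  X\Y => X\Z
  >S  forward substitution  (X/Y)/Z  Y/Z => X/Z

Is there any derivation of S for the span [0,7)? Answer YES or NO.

YES

[0,7] S   >
  [0,2] S/(N\PP)   <
    [0,1] "read" : NP
    [1,2] "saw" : (S/(N\PP))\NP
  [2,7] N\PP   <B
    [2,3] "dog" : N\PP
    [3,7] N\N   <B
      [3,6] S\N   <
        [3,5] NP/PP   <
          [3,4] "built" : N
          [4,5] "found" : (NP/PP)\N
        [5,6] "slowly" : (S\N)\(NP/PP)
      [6,7] "with" : N\S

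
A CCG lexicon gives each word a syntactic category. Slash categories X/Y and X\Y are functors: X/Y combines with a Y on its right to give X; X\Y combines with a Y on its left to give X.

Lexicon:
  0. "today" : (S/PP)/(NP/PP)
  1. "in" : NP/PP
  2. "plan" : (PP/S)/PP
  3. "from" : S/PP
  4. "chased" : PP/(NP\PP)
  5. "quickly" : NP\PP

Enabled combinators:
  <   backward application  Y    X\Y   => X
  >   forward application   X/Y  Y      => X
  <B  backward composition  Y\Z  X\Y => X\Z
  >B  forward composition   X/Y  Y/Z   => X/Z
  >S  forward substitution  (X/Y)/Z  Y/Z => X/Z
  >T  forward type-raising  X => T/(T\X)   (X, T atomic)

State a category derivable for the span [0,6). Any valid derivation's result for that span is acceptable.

S

[0,6] S   >
  [0,4] S/PP   >B
    [0,2] S/PP   >
      [0,1] "today" : (S/PP)/(NP/PP)
      [1,2] "in" : NP/PP
    [2,4] PP/PP   >S
      [2,3] "plan" : (PP/S)/PP
      [3,4] "from" : S/PP
  [4,6] PP   >
    [4,5] "chased" : PP/(NP\PP)
    [5,6] "quickly" : NP\PP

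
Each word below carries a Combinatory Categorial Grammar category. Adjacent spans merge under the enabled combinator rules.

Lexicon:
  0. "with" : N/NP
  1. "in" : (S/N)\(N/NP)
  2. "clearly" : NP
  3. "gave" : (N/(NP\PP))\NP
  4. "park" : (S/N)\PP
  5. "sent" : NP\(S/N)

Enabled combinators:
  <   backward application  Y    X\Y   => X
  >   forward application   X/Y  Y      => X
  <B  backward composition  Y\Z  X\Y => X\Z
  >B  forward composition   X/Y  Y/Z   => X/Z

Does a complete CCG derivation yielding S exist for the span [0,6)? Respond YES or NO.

[0,6] S   >
  [0,2] S/N   <
    [0,1] "with" : N/NP
    [1,2] "in" : (S/N)\(N/NP)
  [2,6] N   >
    [2,4] N/(NP\PP)   <
      [2,3] "clearly" : NP
      [3,4] "gave" : (N/(NP\PP))\NP
    [4,6] NP\PP   <B
      [4,5] "park" : (S/N)\PP
      [5,6] "sent" : NP\(S/N)

YES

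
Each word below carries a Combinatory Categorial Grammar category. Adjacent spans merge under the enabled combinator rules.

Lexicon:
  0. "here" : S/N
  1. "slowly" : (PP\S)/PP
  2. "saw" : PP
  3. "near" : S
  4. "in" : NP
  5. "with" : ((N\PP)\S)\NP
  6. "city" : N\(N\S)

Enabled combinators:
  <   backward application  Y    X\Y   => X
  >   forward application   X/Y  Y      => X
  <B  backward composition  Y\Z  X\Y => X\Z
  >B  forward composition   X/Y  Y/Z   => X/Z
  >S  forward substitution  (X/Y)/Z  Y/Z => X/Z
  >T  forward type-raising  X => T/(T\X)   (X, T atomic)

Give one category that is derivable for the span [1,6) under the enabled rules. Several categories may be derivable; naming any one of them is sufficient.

N\S

[0,7] S   >
  [0,1] "here" : S/N
  [1,7] N   <
    [1,6] N\S   <B
      [1,3] PP\S   >
        [1,2] "slowly" : (PP\S)/PP
        [2,3] "saw" : PP
      [3,6] N\PP   <
        [3,4] "near" : S
        [4,6] (N\PP)\S   <
          [4,5] "in" : NP
          [5,6] "with" : ((N\PP)\S)\NP
    [6,7] "city" : N\(N\S)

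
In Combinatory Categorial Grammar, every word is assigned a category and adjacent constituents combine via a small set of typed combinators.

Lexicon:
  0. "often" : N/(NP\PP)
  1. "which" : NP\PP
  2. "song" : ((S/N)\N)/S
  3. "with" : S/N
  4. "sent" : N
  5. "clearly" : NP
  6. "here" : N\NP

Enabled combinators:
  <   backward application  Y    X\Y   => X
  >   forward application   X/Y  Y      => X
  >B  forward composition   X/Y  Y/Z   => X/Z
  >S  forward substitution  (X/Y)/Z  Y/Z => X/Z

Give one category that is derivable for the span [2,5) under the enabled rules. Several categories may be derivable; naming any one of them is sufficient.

[0,7] S   >
  [0,5] S/N   <
    [0,2] N   >
      [0,1] "often" : N/(NP\PP)
      [1,2] "which" : NP\PP
    [2,5] (S/N)\N   >
      [2,3] "song" : ((S/N)\N)/S
      [3,5] S   >
        [3,4] "with" : S/N
        [4,5] "sent" : N
  [5,7] N   <
    [5,6] "clearly" : NP
    [6,7] "here" : N\NP

(S/N)\N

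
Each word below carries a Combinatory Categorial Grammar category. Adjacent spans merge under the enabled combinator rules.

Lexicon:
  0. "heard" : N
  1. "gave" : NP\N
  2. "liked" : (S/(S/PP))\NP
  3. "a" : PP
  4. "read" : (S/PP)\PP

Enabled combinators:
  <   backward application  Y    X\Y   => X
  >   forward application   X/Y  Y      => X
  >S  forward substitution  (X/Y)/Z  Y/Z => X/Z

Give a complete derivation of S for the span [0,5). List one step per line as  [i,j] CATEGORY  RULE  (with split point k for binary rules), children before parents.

[0,1] N  lex  "heard"
[1,2] NP\N  lex  "gave"
[0,2] NP  <  k=1
[2,3] (S/(S/PP))\NP  lex  "liked"
[0,3] S/(S/PP)  <  k=2
[3,4] PP  lex  "a"
[4,5] (S/PP)\PP  lex  "read"
[3,5] S/PP  <  k=4
[0,5] S  >  k=3

[0,5] S   >
  [0,3] S/(S/PP)   <
    [0,2] NP   <
      [0,1] "heard" : N
      [1,2] "gave" : NP\N
    [2,3] "liked" : (S/(S/PP))\NP
  [3,5] S/PP   <
    [3,4] "a" : PP
    [4,5] "read" : (S/PP)\PP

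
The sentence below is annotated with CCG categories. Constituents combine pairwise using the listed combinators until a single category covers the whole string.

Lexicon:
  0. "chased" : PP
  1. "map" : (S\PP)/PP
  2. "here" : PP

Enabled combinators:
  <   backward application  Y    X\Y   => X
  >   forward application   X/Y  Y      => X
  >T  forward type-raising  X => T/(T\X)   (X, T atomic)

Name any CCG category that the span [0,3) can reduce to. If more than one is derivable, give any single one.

[0,3] S   >
  [0,1] S/(S\PP)   >T
    [0,1] "chased" : PP
  [1,3] S\PP   >
    [1,2] "map" : (S\PP)/PP
    [2,3] "here" : PP

S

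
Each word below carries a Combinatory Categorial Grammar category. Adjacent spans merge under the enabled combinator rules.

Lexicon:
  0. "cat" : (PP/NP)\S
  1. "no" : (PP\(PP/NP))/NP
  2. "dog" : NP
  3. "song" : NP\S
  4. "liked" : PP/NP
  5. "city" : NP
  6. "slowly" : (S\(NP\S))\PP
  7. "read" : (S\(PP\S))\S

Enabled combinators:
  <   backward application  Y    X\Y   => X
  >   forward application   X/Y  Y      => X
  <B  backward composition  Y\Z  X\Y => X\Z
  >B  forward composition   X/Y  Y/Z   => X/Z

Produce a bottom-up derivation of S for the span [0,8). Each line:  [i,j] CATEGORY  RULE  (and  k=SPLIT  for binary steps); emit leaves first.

[0,8] S   <
  [0,3] PP\S   <B
    [0,1] "cat" : (PP/NP)\S
    [1,3] PP\(PP/NP)   >
      [1,2] "no" : (PP\(PP/NP))/NP
      [2,3] "dog" : NP
  [3,8] S\(PP\S)   <
    [3,7] S   <
      [3,4] "song" : NP\S
      [4,7] S\(NP\S)   <
        [4,6] PP   >
          [4,5] "liked" : PP/NP
          [5,6] "city" : NP
        [6,7] "slowly" : (S\(NP\S))\PP
    [7,8] "read" : (S\(PP\S))\S

[0,1] (PP/NP)\S  lex  "cat"
[1,2] (PP\(PP/NP))/NP  lex  "no"
[2,3] NP  lex  "dog"
[1,3] PP\(PP/NP)  >  k=2
[0,3] PP\S  <B  k=1
[3,4] NP\S  lex  "song"
[4,5] PP/NP  lex  "liked"
[5,6] NP  lex  "city"
[4,6] PP  >  k=5
[6,7] (S\(NP\S))\PP  lex  "slowly"
[4,7] S\(NP\S)  <  k=6
[3,7] S  <  k=4
[7,8] (S\(PP\S))\S  lex  "read"
[3,8] S\(PP\S)  <  k=7
[0,8] S  <  k=3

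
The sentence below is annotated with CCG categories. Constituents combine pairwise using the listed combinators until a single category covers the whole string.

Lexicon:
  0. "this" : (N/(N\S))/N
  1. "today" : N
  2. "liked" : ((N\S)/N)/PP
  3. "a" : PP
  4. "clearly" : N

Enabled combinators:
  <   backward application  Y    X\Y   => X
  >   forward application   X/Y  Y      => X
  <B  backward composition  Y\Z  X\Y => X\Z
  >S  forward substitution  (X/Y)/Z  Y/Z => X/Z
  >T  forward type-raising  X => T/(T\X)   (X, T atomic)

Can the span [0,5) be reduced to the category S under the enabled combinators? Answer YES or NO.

(N/(N\S))/N N ((N\S)/N)/PP PP N
CKY chart[0,5] = {N, N/(N\N), NP/(NP\N), PP/(PP\N), S/(S\N)}; S ∉ chart

NO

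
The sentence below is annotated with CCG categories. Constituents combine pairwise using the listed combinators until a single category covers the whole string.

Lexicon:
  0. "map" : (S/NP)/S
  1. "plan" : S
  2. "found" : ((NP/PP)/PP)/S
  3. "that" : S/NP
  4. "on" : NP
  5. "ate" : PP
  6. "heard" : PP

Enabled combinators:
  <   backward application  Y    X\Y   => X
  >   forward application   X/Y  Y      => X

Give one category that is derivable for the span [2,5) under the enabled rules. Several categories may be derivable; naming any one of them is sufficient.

[0,7] S   >
  [0,2] S/NP   >
    [0,1] "map" : (S/NP)/S
    [1,2] "plan" : S
  [2,7] NP   >
    [2,6] NP/PP   >
      [2,5] (NP/PP)/PP   >
        [2,3] "found" : ((NP/PP)/PP)/S
        [3,5] S   >
          [3,4] "that" : S/NP
          [4,5] "on" : NP
      [5,6] "ate" : PP
    [6,7] "heard" : PP

(NP/PP)/PP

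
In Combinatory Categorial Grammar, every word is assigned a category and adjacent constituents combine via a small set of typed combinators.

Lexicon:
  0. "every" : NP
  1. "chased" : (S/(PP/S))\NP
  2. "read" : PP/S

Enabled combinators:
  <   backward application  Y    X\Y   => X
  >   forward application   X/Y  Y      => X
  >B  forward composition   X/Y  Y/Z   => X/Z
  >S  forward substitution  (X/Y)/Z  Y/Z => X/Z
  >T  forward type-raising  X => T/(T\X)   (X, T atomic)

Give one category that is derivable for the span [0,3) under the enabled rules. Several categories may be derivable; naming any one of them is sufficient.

S

[0,3] S   >
  [0,2] S/(PP/S)   <
    [0,1] "every" : NP
    [1,2] "chased" : (S/(PP/S))\NP
  [2,3] "read" : PP/S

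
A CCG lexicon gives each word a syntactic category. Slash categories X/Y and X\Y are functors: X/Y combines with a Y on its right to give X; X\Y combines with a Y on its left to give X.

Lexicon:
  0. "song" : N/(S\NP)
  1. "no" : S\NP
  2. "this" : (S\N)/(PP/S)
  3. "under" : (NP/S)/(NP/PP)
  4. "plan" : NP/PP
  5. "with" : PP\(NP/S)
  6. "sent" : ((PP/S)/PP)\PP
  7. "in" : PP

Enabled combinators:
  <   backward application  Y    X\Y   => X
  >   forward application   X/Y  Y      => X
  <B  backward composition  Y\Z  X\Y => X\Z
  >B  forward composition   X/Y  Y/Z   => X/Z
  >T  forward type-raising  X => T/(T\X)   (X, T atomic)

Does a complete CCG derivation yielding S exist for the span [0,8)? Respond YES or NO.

[0,8] S   <
  [0,2] N   >
    [0,1] "song" : N/(S\NP)
    [1,2] "no" : S\NP
  [2,8] S\N   >
    [2,3] "this" : (S\N)/(PP/S)
    [3,8] PP/S   >
      [3,7] (PP/S)/PP   <
        [3,6] PP   <
          [3,5] NP/S   >
            [3,4] "under" : (NP/S)/(NP/PP)
            [4,5] "plan" : NP/PP
          [5,6] "with" : PP\(NP/S)
        [6,7] "sent" : ((PP/S)/PP)\PP
      [7,8] "in" : PP

YES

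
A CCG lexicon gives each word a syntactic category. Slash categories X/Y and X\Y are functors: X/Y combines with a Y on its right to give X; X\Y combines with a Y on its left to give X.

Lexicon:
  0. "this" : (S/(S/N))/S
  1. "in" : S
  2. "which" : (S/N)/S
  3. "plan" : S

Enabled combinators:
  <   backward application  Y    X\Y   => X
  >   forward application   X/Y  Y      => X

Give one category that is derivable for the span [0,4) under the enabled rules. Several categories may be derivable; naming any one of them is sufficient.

[0,4] S   >
  [0,2] S/(S/N)   >
    [0,1] "this" : (S/(S/N))/S
    [1,2] "in" : S
  [2,4] S/N   >
    [2,3] "which" : (S/N)/S
    [3,4] "plan" : S

S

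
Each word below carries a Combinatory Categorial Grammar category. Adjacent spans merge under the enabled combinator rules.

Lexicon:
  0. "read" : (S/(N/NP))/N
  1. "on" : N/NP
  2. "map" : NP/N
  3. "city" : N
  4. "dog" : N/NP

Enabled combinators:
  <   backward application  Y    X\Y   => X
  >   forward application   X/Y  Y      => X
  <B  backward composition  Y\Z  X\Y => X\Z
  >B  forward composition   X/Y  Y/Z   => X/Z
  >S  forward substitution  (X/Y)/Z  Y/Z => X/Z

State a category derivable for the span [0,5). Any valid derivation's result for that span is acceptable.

S

[0,5] S   >
  [0,4] S/(N/NP)   >
    [0,1] "read" : (S/(N/NP))/N
    [1,4] N   >
      [1,2] "on" : N/NP
      [2,4] NP   >
        [2,3] "map" : NP/N
        [3,4] "city" : N
  [4,5] "dog" : N/NP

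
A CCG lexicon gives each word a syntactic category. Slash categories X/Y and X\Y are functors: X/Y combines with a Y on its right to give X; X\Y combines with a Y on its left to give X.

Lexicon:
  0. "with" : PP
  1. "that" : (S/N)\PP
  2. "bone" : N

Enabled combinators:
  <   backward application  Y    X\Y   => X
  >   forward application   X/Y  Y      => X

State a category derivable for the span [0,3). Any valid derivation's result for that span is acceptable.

[0,3] S   >
  [0,2] S/N   <
    [0,1] "with" : PP
    [1,2] "that" : (S/N)\PP
  [2,3] "bone" : N

S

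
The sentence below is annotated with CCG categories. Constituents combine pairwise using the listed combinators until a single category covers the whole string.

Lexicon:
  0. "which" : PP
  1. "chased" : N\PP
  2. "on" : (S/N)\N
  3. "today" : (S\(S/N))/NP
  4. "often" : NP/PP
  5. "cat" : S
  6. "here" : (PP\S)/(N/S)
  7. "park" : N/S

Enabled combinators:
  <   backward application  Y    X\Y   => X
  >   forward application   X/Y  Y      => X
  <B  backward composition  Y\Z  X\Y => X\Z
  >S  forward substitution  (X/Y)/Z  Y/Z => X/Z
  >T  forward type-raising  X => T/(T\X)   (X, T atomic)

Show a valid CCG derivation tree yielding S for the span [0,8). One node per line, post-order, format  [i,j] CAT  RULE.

[0,8] S   >
  [0,1] S/(S\PP)   >T
    [0,1] "which" : PP
  [1,8] S\PP   <B
    [1,2] "chased" : N\PP
    [2,8] S\N   <B
      [2,3] "on" : (S/N)\N
      [3,8] S\(S/N)   >
        [3,4] "today" : (S\(S/N))/NP
        [4,8] NP   >
          [4,5] "often" : NP/PP
          [5,8] PP   <
            [5,6] "cat" : S
            [6,8] PP\S   >
              [6,7] "here" : (PP\S)/(N/S)
              [7,8] "park" : N/S

[0,1] PP  lex  "which"
[0,1] S/(S\PP)  >T
[1,2] N\PP  lex  "chased"
[2,3] (S/N)\N  lex  "on"
[3,4] (S\(S/N))/NP  lex  "today"
[4,5] NP/PP  lex  "often"
[5,6] S  lex  "cat"
[6,7] (PP\S)/(N/S)  lex  "here"
[7,8] N/S  lex  "park"
[6,8] PP\S  >  k=7
[5,8] PP  <  k=6
[4,8] NP  >  k=5
[3,8] S\(S/N)  >  k=4
[2,8] S\N  <B  k=3
[1,8] S\PP  <B  k=2
[0,8] S  >  k=1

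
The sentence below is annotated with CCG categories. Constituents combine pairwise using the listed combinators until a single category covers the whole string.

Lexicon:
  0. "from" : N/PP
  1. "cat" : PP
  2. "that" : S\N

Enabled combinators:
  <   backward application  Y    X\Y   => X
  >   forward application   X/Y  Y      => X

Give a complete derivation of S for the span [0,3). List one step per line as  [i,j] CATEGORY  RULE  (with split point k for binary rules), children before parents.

[0,3] S   <
  [0,2] N   >
    [0,1] "from" : N/PP
    [1,2] "cat" : PP
  [2,3] "that" : S\N

[0,1] N/PP  lex  "from"
[1,2] PP  lex  "cat"
[0,2] N  >  k=1
[2,3] S\N  lex  "that"
[0,3] S  <  k=2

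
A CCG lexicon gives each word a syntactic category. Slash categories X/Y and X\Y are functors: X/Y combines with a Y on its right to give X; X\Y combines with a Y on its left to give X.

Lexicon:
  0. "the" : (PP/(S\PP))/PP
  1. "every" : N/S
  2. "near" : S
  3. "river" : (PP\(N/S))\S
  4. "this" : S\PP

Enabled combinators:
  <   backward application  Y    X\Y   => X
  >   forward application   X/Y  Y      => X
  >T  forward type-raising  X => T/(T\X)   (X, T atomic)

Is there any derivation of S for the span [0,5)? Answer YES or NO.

NO

(PP/(S\PP))/PP N/S S (PP\(N/S))\S S\PP
CKY chart[0,5] = {N/(N\PP), NP/(NP\PP), PP, PP/(PP\PP), S/(S\PP)}; S ∉ chart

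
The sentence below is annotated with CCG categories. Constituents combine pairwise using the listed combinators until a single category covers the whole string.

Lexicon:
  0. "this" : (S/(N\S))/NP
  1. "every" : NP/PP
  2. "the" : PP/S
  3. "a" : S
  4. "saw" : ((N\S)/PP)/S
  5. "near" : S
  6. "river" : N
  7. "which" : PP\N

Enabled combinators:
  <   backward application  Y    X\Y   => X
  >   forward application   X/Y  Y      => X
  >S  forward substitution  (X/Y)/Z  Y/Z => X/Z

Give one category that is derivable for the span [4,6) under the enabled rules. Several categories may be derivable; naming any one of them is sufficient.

[0,8] S   >
  [0,4] S/(N\S)   >
    [0,1] "this" : (S/(N\S))/NP
    [1,4] NP   >
      [1,2] "every" : NP/PP
      [2,4] PP   >
        [2,3] "the" : PP/S
        [3,4] "a" : S
  [4,8] N\S   >
    [4,6] (N\S)/PP   >
      [4,5] "saw" : ((N\S)/PP)/S
      [5,6] "near" : S
    [6,8] PP   <
      [6,7] "river" : N
      [7,8] "which" : PP\N

(N\S)/PP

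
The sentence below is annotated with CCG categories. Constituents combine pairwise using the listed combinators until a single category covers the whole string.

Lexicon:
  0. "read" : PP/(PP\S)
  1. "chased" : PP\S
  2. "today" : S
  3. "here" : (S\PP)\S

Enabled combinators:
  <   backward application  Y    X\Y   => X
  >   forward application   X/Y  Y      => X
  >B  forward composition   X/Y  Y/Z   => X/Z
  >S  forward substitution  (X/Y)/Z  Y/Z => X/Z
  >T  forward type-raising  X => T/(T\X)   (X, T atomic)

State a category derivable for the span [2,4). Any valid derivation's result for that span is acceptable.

S\PP

[0,4] S   <
  [0,2] PP   >
    [0,1] "read" : PP/(PP\S)
    [1,2] "chased" : PP\S
  [2,4] S\PP   <
    [2,3] "today" : S
    [3,4] "here" : (S\PP)\S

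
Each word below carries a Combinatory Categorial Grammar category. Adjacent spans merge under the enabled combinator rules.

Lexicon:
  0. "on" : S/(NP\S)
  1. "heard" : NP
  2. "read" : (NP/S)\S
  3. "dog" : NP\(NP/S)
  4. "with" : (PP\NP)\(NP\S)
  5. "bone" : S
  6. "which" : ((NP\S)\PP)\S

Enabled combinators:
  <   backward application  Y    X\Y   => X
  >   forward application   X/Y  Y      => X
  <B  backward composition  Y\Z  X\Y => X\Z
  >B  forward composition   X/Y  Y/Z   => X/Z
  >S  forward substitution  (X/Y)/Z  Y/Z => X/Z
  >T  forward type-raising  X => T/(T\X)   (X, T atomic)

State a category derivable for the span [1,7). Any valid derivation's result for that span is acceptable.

[0,7] S   >
  [0,1] "on" : S/(NP\S)
  [1,7] NP\S   <
    [1,5] PP   <
      [1,2] "heard" : NP
      [2,5] PP\NP   <
        [2,4] NP\S   <B
          [2,3] "read" : (NP/S)\S
          [3,4] "dog" : NP\(NP/S)
        [4,5] "with" : (PP\NP)\(NP\S)
    [5,7] (NP\S)\PP   <
      [5,6] "bone" : S
      [6,7] "which" : ((NP\S)\PP)\S

NP\S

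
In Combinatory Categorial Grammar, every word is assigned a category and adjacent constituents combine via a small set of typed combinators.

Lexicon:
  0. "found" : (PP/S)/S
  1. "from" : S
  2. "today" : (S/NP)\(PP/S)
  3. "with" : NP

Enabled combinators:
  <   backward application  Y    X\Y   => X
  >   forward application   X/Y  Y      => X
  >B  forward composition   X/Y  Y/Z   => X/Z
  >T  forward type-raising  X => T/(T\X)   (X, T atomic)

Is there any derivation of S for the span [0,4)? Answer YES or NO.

[0,4] S   >
  [0,3] S/NP   <
    [0,2] PP/S   >
      [0,1] "found" : (PP/S)/S
      [1,2] "from" : S
    [2,3] "today" : (S/NP)\(PP/S)
  [3,4] "with" : NP

YES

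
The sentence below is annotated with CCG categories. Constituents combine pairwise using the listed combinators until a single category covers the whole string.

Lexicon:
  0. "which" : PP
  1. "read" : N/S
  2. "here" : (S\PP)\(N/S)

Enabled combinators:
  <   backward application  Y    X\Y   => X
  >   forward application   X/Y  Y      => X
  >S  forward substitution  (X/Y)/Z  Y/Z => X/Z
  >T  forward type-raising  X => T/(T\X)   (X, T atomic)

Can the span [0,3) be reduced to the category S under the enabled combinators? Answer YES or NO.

YES

[0,3] S   <
  [0,1] "which" : PP
  [1,3] S\PP   <
    [1,2] "read" : N/S
    [2,3] "here" : (S\PP)\(N/S)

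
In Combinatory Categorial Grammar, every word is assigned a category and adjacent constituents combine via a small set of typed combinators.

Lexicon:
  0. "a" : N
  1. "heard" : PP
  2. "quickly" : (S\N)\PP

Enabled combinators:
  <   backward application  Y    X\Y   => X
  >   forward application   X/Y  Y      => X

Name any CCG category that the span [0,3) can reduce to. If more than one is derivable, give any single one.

S

[0,3] S   <
  [0,1] "a" : N
  [1,3] S\N   <
    [1,2] "heard" : PP
    [2,3] "quickly" : (S\N)\PP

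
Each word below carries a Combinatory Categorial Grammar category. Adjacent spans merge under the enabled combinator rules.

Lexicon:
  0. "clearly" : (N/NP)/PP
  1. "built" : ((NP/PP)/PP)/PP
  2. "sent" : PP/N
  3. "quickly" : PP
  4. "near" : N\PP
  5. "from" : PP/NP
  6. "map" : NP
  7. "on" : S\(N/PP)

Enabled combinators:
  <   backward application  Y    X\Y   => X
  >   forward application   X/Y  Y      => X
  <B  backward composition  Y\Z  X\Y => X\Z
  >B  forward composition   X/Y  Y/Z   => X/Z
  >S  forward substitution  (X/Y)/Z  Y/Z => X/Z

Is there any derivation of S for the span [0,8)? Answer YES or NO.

[0,8] S   <
  [0,7] N/PP   >S
    [0,1] "clearly" : (N/NP)/PP
    [1,7] NP/PP   >
      [1,5] (NP/PP)/PP   >
        [1,2] "built" : ((NP/PP)/PP)/PP
        [2,5] PP   >
          [2,3] "sent" : PP/N
          [3,5] N   <
            [3,4] "quickly" : PP
            [4,5] "near" : N\PP
      [5,7] PP   >
        [5,6] "from" : PP/NP
        [6,7] "map" : NP
  [7,8] "on" : S\(N/PP)

YES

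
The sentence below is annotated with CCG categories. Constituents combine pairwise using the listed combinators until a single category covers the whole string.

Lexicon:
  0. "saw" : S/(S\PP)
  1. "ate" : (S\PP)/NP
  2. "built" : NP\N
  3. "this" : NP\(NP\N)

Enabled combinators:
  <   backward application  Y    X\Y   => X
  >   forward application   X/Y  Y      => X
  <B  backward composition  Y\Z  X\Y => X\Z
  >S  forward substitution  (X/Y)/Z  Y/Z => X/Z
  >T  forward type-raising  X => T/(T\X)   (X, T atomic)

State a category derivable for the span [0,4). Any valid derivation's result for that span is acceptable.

[0,4] S   >
  [0,1] "saw" : S/(S\PP)
  [1,4] S\PP   >
    [1,2] "ate" : (S\PP)/NP
    [2,4] NP   <
      [2,3] "built" : NP\N
      [3,4] "this" : NP\(NP\N)

S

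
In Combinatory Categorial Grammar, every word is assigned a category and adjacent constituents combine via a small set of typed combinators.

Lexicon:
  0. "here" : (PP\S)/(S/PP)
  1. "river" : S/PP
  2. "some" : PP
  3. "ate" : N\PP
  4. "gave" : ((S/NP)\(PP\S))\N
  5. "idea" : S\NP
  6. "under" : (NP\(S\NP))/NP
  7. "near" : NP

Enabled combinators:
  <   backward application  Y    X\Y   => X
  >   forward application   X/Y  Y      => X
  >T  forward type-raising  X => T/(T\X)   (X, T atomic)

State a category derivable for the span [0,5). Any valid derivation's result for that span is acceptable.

S/NP

[0,8] S   >
  [0,5] S/NP   <
    [0,2] PP\S   >
      [0,1] "here" : (PP\S)/(S/PP)
      [1,2] "river" : S/PP
    [2,5] (S/NP)\(PP\S)   <
      [2,4] N   >
        [2,3] N/(N\PP)   >T
          [2,3] "some" : PP
        [3,4] "ate" : N\PP
      [4,5] "gave" : ((S/NP)\(PP\S))\N
  [5,8] NP   <
    [5,6] "idea" : S\NP
    [6,8] NP\(S\NP)   >
      [6,7] "under" : (NP\(S\NP))/NP
      [7,8] "near" : NP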